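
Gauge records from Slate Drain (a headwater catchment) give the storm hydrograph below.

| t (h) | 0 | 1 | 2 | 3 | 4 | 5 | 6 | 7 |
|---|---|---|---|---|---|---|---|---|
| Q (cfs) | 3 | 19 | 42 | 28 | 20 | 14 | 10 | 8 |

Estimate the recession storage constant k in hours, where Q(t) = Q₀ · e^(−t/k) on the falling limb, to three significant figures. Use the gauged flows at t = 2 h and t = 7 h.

k ≈ 3.02 h

On the falling limb, Q drops from 42 to 8 cfs between t = 2 h and t = 7 h (Δt = 5 h).
k = −Δt / ln(Q₂/Q₁) = −5 / ln(8/42) = 3.02 h.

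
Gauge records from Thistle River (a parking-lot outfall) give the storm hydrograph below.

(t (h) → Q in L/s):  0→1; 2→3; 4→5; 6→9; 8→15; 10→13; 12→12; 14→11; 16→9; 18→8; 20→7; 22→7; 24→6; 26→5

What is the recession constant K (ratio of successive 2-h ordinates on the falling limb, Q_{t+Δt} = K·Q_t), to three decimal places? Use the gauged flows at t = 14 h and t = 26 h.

Using the recession-limb readings at t = 14 h and t = 26 h: Q falls from 11 to 5 L/s over 6 intervals.
K = (Q₂/Q₁)^(1/6) = (5/11)^(1/6) = 0.877.

K ≈ 0.877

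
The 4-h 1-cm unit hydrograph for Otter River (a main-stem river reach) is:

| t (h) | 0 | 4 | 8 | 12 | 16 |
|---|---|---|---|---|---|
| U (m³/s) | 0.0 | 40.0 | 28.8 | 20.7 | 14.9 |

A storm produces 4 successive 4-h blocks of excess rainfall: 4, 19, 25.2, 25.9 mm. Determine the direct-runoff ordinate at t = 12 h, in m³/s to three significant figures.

By discrete convolution, Q_j = Σ (P_i / 10 mm) · U_{j−i}.
At t = 12 h (j=3): Q = (4/10)·20.7 + (19/10)·28.8 + (25.2/10)·40.0 + (25.9/10)·0.0 = 164 m³/s.

Q ≈ 164 m³/s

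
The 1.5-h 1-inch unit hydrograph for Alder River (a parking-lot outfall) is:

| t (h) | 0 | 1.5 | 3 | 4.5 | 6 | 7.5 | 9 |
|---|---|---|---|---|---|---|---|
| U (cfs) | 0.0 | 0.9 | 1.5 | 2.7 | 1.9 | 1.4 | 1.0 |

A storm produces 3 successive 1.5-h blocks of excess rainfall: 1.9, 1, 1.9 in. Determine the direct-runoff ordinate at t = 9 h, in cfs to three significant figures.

Q ≈ 6.91 cfs

By discrete convolution, Q_j = Σ (P_i / 1 in) · U_{j−i}.
At t = 9 h (j=6): Q = (1.9/1)·1.0 + (1/1)·1.4 + (1.9/1)·1.9 = 6.91 cfs.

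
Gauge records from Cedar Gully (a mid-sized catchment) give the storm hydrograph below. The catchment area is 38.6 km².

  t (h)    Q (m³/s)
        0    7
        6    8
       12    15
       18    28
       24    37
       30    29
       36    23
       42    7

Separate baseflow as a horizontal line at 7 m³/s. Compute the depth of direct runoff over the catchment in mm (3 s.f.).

d ≈ 54.8 mm

Direct runoff: 0.0, 1.0, 8.0, 21.0, 30.0, 22.0, 16.0, 0.0 m³/s; ΣQ_DR = 98.00 m³/s.
V = ΣQ_DR · Δt = 98.00 × 21600 s = 2.117 × 10^6 m³.
Over A = 38.6 km², depth = V / A = 54.8 mm.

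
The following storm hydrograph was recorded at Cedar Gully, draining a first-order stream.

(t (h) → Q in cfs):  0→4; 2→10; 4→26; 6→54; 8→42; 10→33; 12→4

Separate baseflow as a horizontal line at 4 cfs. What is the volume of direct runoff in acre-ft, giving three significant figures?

Direct-runoff ordinates (Q − Q_b): 0.0, 6.0, 22.0, 50.0, 38.0, 29.0, 0.0 cfs.
ΣQ_DR = 145.0 cfs.
With Δt = 2 h = 7200 s, V = ΣQ_DR · Δt = 145.0 × 7200 = 1.04 × 10^6 ft³ = 24.0 acre-ft.

V ≈ 24.0 acre-ft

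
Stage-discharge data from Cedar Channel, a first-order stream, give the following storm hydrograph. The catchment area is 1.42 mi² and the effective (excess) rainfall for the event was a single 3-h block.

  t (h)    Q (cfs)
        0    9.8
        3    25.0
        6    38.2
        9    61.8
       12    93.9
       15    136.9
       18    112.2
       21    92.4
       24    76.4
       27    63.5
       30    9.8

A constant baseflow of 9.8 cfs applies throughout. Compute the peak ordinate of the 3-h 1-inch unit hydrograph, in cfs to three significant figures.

Direct runoff: 0.0, 15.2, 28.4, 52.0, 84.1, 127.1, 102.4, 82.6, 66.6, 53.7, 0.0 cfs; ΣQ_DR = 612.1 cfs, peak = 127.1 cfs.
Runoff depth d = ΣQ_DR·Δt / A = 612.1 × 10800 / (1.42 mi²) = 2.004 in.
The 1-inch UH is the DRH scaled by (1 in)/d, so U_p = 127.1 × 1/2.004 = 63.4 cfs.

U_p ≈ 63.4 cfs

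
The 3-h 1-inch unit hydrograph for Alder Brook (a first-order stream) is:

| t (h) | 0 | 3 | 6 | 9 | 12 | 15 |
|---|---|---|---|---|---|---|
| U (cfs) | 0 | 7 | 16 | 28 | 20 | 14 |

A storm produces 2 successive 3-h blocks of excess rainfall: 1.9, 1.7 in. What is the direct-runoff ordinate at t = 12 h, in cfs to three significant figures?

Q ≈ 85.6 cfs

By discrete convolution, Q_j = Σ (P_i / 1 in) · U_{j−i}.
At t = 12 h (j=4): Q = (1.9/1)·20 + (1.7/1)·28 = 85.6 cfs.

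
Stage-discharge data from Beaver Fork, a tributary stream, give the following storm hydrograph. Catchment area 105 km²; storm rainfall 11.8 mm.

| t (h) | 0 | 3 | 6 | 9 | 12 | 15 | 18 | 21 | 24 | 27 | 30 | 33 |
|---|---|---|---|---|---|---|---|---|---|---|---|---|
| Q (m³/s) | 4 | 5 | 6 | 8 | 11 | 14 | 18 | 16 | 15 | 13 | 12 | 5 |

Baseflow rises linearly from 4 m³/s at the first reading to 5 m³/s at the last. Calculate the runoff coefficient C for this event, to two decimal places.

C ≈ 0.64

ΣQ_DR = 73.00 m³/s; V = ΣQ_DR·Δt = 7.884 × 10^5 m³.
Runoff depth d = V / A = 7.509 mm.
C = d / P = 7.509 / 11.8 = 0.64.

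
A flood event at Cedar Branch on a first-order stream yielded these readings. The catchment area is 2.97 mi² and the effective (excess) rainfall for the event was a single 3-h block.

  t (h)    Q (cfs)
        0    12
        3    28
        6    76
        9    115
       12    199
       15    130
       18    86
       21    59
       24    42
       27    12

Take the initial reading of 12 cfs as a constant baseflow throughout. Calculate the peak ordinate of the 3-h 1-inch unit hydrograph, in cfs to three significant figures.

Direct runoff: 0.0, 16.0, 64.0, 103.0, 187.0, 118.0, 74.0, 47.0, 30.0, 0.0 cfs; ΣQ_DR = 639.0 cfs, peak = 187.0 cfs.
Runoff depth d = ΣQ_DR·Δt / A = 639.0 × 10800 / (2.97 mi²) = 1.000 in.
The 1-inch UH is the DRH scaled by (1 in)/d, so U_p = 187.0 × 1/1.000 = 187 cfs.

U_p ≈ 187 cfs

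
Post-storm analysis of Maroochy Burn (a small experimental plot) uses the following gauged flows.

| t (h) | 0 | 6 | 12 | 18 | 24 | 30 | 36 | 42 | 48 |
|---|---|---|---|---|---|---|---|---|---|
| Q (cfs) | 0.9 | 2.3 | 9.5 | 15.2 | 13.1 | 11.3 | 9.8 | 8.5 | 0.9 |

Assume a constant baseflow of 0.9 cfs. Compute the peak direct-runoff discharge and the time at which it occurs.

Subtracting baseflow gives direct-runoff ordinates: 0.0, 1.4, 8.6, 14.3, 12.2, 10.4, 8.9, 7.6, 0.0 cfs.
The maximum is 14.3 cfs, occurring at the reading for t = 18 h.

Q_p = 14.3 cfs at t = 18 h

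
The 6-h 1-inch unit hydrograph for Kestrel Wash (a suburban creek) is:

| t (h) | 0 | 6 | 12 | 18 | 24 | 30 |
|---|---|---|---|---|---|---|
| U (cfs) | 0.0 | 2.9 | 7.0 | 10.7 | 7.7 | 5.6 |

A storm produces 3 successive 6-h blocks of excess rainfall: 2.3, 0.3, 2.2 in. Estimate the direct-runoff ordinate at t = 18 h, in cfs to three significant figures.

By discrete convolution, Q_j = Σ (P_i / 1 in) · U_{j−i}.
At t = 18 h (j=3): Q = (2.3/1)·10.7 + (0.3/1)·7.0 + (2.2/1)·2.9 = 33.1 cfs.

Q ≈ 33.1 cfs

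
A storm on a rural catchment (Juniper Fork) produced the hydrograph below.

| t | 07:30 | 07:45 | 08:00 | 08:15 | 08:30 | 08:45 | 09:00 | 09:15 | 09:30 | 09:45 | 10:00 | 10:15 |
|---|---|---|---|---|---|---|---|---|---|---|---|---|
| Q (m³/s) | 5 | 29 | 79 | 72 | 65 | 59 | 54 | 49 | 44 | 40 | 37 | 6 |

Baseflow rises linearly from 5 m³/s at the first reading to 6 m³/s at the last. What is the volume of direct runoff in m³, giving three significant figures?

V ≈ 4.26 × 10^5 m³

Direct-runoff ordinates (Q − Q_b): 0.00, 23.91, 73.82, 66.73, 59.64, 53.55, 48.45, 43.36, 38.27, 34.18, 31.09, 0.00 m³/s.
ΣQ_DR = 473.0 m³/s.
With Δt = 0.25 h = 900 s, V = ΣQ_DR · Δt = 473.0 × 900 = 4.26 × 10^5 m³.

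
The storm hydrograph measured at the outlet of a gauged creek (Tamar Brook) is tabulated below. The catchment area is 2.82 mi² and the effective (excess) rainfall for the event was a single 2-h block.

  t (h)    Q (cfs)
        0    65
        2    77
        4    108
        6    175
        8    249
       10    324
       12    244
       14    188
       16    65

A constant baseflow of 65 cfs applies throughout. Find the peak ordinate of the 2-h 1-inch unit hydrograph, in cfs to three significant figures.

Direct runoff: 0.0, 12.0, 43.0, 110.0, 184.0, 259.0, 179.0, 123.0, 0.0 cfs; ΣQ_DR = 910.0 cfs, peak = 259.0 cfs.
Runoff depth d = ΣQ_DR·Δt / A = 910.0 × 7200 / (2.82 mi²) = 1.000 in.
The 1-inch UH is the DRH scaled by (1 in)/d, so U_p = 259.0 × 1/1.000 = 259 cfs.

U_p ≈ 259 cfs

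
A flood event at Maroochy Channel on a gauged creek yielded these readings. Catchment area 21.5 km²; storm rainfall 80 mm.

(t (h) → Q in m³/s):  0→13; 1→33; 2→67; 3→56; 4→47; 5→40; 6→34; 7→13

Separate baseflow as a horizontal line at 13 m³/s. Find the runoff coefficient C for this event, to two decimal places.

ΣQ_DR = 199.0 m³/s; V = ΣQ_DR·Δt = 7.164 × 10^5 m³.
Runoff depth d = V / A = 33.32 mm.
C = d / P = 33.32 / 80 = 0.42.

C ≈ 0.42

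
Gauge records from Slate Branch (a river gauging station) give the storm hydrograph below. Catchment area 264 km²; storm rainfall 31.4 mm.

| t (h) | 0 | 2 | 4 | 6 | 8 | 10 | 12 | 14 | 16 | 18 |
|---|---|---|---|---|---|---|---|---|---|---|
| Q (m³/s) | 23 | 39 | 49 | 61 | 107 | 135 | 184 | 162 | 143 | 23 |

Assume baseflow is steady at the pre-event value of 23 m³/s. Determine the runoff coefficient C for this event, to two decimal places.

ΣQ_DR = 696.0 m³/s; V = ΣQ_DR·Δt = 5.011 × 10^6 m³.
Runoff depth d = V / A = 18.98 mm.
C = d / P = 18.98 / 31.4 = 0.60.

C ≈ 0.60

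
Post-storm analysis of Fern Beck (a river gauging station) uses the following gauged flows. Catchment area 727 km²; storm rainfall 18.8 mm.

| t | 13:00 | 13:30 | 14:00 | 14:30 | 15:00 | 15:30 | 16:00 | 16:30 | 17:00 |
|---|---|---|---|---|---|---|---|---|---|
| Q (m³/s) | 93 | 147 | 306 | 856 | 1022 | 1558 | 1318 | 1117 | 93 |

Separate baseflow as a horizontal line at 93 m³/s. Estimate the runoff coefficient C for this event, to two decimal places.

ΣQ_DR = 5673 m³/s; V = ΣQ_DR·Δt = 1.021 × 10^7 m³.
Runoff depth d = V / A = 14.05 mm.
C = d / P = 14.05 / 18.8 = 0.75.

C ≈ 0.75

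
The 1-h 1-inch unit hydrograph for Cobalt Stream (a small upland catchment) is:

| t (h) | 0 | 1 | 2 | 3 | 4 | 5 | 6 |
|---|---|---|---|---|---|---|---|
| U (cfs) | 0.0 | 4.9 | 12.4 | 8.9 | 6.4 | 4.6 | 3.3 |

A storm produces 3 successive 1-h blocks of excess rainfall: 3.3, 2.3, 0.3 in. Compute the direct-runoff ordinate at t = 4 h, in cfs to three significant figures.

By discrete convolution, Q_j = Σ (P_i / 1 in) · U_{j−i}.
At t = 4 h (j=4): Q = (3.3/1)·6.4 + (2.3/1)·8.9 + (0.3/1)·12.4 = 45.3 cfs.

Q ≈ 45.3 cfs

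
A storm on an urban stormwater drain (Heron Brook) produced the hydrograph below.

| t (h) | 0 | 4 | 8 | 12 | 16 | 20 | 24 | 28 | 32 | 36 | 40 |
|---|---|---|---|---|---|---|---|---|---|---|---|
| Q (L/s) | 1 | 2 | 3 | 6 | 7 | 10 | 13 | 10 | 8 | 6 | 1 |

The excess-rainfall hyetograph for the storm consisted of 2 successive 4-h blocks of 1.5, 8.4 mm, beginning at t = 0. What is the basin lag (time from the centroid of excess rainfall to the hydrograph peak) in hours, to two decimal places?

t_L ≈ 18.61 h

Centroid of excess rainfall: t_c = Σ P_i·t̄_i / ΣP_i = 5.3939 h (block centres at 2, 6 h).
Hydrograph peak occurs at t = 24 h, so basin lag t_L = 24 − 5.3939 = 18.61 h.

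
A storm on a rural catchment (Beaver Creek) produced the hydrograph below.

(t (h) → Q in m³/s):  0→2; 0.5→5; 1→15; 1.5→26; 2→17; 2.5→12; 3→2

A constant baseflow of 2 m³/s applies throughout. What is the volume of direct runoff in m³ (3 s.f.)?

Direct-runoff ordinates (Q − Q_b): 0.0, 3.0, 13.0, 24.0, 15.0, 10.0, 0.0 m³/s.
ΣQ_DR = 65.00 m³/s.
With Δt = 0.5 h = 1800 s, V = ΣQ_DR · Δt = 65.00 × 1800 = 1.17 × 10^5 m³.

V ≈ 1.17 × 10^5 m³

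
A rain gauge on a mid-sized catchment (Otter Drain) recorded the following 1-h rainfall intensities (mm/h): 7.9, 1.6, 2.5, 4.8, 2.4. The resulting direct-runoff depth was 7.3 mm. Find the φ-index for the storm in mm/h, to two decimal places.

φ ≈ 2.70 mm/h

Only the 2 blocks with intensity above φ contribute runoff: 7.9, 4.8 mm/h.
Σ(I−φ)·Δt = d  ⇒  (7.9+4.8 − 2φ)·1 = 7.3
φ = (12.70 − 7.3/1) / 2 = 2.70 mm/h.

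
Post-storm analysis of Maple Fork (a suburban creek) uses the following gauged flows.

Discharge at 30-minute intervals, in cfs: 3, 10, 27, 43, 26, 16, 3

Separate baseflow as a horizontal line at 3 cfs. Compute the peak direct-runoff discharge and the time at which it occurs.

Subtracting baseflow gives direct-runoff ordinates: 0.0, 7.0, 24.0, 40.0, 23.0, 13.0, 0.0 cfs.
The maximum is 40.0 cfs, occurring at the reading for t = 1.5 h.

Q_p = 40.0 cfs at t = 1.5 h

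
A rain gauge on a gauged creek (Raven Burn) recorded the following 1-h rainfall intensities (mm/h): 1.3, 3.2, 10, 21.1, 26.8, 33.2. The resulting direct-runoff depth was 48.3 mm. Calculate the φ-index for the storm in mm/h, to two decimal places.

φ ≈ 10.93 mm/h

Only the 3 blocks with intensity above φ contribute runoff: 21.1, 26.8, 33.2 mm/h.
Σ(I−φ)·Δt = d  ⇒  (21.1+26.8+33.2 − 3φ)·1 = 48.3
φ = (81.10 − 48.3/1) / 3 = 10.93 mm/h.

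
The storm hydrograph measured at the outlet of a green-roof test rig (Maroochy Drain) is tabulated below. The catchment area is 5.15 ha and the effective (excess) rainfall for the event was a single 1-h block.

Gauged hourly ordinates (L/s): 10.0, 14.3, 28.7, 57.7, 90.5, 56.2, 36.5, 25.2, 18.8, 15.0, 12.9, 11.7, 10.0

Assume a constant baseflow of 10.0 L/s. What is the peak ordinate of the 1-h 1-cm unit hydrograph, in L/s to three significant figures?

Direct runoff: 0.0, 4.3, 18.7, 47.7, 80.5, 46.2, 26.5, 15.2, 8.8, 5.0, 2.9, 1.7, 0.0 L/s; ΣQ_DR = 257.5 L/s, peak = 80.5 L/s.
Runoff depth d = ΣQ_DR·Δt / A = 257.5 × 3600 / (5.15 ha) = 18.00 mm.
The 1-cm UH is the DRH scaled by (10 mm)/d, so U_p = 80.5 × 10/18.00 = 44.7 L/s.

U_p ≈ 44.7 L/s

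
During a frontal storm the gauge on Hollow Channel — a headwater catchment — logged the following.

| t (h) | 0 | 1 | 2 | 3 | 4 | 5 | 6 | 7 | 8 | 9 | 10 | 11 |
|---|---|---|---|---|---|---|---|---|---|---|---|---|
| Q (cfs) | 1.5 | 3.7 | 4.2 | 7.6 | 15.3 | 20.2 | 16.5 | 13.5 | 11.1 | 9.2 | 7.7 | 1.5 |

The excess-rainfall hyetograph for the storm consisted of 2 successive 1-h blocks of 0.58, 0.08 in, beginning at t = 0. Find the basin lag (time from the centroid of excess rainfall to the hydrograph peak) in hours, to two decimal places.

t_L ≈ 4.38 h

Centroid of excess rainfall: t_c = Σ P_i·t̄_i / ΣP_i = 0.6212 h (block centres at 0.5, 1.5 h).
Hydrograph peak occurs at t = 5 h, so basin lag t_L = 5 − 0.6212 = 4.38 h.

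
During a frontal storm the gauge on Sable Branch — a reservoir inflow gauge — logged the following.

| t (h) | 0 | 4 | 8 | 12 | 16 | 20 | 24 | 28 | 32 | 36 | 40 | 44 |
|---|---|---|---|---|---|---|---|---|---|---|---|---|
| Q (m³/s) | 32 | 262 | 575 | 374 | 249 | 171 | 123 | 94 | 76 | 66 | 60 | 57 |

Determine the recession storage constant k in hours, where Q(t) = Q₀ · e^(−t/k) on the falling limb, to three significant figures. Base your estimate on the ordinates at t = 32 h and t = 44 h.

k ≈ 41.7 h

On the falling limb, Q drops from 76 to 57 m³/s between t = 32 h and t = 44 h (Δt = 12 h).
k = −Δt / ln(Q₂/Q₁) = −12 / ln(57/76) = 41.7 h.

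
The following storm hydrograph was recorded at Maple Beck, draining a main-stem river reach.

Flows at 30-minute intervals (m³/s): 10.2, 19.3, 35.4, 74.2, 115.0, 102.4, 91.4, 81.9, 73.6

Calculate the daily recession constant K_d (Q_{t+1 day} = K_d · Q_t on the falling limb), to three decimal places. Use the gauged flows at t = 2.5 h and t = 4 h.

Between t = 2.5 h and t = 4 h the flow falls from 102.4 to 73.6 m³/s over 3×0.5 h = 1.5 h.
Per-interval ratio K = (73.6/102.4)^(1/3) = 0.8958; K_d = K^(24/0.5) = 0.005.

K_d ≈ 0.005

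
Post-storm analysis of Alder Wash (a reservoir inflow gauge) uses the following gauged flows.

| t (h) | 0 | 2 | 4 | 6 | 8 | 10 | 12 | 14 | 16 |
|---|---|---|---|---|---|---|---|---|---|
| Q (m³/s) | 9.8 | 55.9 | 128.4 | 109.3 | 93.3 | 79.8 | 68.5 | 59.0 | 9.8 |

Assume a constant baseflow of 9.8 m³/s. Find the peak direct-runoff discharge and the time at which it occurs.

Subtracting baseflow gives direct-runoff ordinates: 0.0, 46.1, 118.6, 99.5, 83.5, 70.0, 58.7, 49.2, 0.0 m³/s.
The maximum is 118.6 m³/s, occurring at the reading for t = 4 h.

Q_p = 118.6 m³/s at t = 4 h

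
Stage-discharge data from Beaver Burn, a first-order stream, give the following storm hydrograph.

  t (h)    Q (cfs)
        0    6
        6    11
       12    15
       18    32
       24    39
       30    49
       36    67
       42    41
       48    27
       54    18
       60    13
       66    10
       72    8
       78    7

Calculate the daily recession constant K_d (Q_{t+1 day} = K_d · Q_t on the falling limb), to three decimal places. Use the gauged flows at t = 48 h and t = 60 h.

K_d ≈ 0.232

Between t = 48 h and t = 60 h the flow falls from 27 to 13 cfs over 2×6 h = 12 h.
Per-interval ratio K = (13/27)^(1/2) = 0.6939; K_d = K^(24/6) = 0.232.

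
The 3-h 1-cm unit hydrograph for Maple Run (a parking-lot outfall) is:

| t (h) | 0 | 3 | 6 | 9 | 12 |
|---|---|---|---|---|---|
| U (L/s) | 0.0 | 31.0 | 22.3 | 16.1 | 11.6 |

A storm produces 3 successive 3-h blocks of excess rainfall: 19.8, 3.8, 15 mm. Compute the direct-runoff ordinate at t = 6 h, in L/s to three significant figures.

Q ≈ 55.9 L/s

By discrete convolution, Q_j = Σ (P_i / 10 mm) · U_{j−i}.
At t = 6 h (j=2): Q = (19.8/10)·22.3 + (3.8/10)·31.0 + (15/10)·0.0 = 55.9 L/s.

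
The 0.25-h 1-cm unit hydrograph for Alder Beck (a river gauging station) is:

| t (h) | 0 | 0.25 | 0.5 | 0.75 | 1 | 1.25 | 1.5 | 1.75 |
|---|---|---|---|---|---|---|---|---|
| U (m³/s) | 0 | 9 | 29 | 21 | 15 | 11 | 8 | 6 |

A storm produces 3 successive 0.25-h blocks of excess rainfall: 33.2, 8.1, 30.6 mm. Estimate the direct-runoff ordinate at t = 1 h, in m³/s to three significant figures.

Q ≈ 156 m³/s

By discrete convolution, Q_j = Σ (P_i / 10 mm) · U_{j−i}.
At t = 1 h (j=4): Q = (33.2/10)·15 + (8.1/10)·21 + (30.6/10)·29 = 156 m³/s.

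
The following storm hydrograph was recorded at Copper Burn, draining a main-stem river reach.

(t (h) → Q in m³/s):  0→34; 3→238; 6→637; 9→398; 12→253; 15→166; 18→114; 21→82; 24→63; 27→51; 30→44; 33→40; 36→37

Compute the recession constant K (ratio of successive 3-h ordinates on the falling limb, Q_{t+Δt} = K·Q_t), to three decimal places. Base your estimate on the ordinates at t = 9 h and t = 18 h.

Using the recession-limb readings at t = 9 h and t = 18 h: Q falls from 398 to 114 m³/s over 3 intervals.
K = (Q₂/Q₁)^(1/3) = (114/398)^(1/3) = 0.659.

K ≈ 0.659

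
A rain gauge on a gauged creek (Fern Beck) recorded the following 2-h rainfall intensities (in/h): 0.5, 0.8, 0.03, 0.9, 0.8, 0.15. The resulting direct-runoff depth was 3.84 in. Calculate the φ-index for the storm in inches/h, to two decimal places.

Only the 4 blocks with intensity above φ contribute runoff: 0.5, 0.8, 0.9, 0.8 in/h.
Σ(I−φ)·Δt = d  ⇒  (0.5+0.8+0.9+0.8 − 4φ)·2 = 3.84
φ = (3.000 − 3.84/2) / 4 = 0.27 in/h.

φ ≈ 0.27 in/h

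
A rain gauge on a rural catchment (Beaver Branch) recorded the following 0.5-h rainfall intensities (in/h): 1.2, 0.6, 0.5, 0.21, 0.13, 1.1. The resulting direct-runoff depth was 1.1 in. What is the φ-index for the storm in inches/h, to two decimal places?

Only the 4 blocks with intensity above φ contribute runoff: 1.2, 0.6, 0.5, 1.1 in/h.
Σ(I−φ)·Δt = d  ⇒  (1.2+0.6+0.5+1.1 − 4φ)·0.5 = 1.1
φ = (3.400 − 1.1/0.5) / 4 = 0.30 in/h.

φ ≈ 0.30 in/h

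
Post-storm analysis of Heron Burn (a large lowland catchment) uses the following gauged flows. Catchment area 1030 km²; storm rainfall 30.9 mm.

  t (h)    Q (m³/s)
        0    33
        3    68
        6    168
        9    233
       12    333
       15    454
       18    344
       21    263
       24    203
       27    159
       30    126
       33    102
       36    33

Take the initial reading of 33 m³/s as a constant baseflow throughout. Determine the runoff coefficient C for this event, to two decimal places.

C ≈ 0.71

ΣQ_DR = 2090 m³/s; V = ΣQ_DR·Δt = 2.257 × 10^7 m³.
Runoff depth d = V / A = 21.91 mm.
C = d / P = 21.91 / 30.9 = 0.71.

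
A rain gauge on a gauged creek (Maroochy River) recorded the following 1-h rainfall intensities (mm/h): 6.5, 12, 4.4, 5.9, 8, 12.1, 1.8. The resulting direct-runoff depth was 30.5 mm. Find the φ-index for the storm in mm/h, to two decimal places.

Only the 6 blocks with intensity above φ contribute runoff: 6.5, 12, 4.4, 5.9, 8, 12.1 mm/h.
Σ(I−φ)·Δt = d  ⇒  (6.5+12+4.4+5.9+8+12.1 − 6φ)·1 = 30.5
φ = (48.90 − 30.5/1) / 6 = 3.07 mm/h.

φ ≈ 3.07 mm/h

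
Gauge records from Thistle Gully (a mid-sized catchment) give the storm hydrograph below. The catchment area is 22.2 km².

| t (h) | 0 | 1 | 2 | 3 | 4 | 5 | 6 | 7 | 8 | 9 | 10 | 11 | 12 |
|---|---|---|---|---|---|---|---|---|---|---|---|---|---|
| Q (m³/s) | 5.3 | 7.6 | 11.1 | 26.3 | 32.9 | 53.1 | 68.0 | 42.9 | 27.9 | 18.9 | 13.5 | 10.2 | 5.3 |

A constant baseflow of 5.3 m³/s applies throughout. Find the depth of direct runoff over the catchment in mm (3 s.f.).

Direct runoff: 0.0, 2.3, 5.8, 21.0, 27.6, 47.8, 62.7, 37.6, 22.6, 13.6, 8.2, 4.9, 0.0 m³/s; ΣQ_DR = 254.1 m³/s.
V = ΣQ_DR · Δt = 254.1 × 3600 s = 9.148 × 10^5 m³.
Over A = 22.2 km², depth = V / A = 41.2 mm.

d ≈ 41.2 mm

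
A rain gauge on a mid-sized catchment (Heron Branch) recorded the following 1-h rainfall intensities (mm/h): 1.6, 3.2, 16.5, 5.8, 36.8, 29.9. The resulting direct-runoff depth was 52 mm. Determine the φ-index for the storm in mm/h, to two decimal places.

φ ≈ 10.40 mm/h

Only the 3 blocks with intensity above φ contribute runoff: 16.5, 36.8, 29.9 mm/h.
Σ(I−φ)·Δt = d  ⇒  (16.5+36.8+29.9 − 3φ)·1 = 52
φ = (83.20 − 52/1) / 3 = 10.40 mm/h.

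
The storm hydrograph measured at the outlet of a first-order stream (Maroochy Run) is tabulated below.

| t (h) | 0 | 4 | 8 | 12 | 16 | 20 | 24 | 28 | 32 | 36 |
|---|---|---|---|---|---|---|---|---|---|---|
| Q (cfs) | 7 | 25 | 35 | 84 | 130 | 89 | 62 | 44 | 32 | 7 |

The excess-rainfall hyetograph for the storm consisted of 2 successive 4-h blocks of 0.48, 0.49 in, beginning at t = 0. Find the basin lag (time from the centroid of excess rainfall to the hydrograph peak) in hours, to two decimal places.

t_L ≈ 11.98 h

Centroid of excess rainfall: t_c = Σ P_i·t̄_i / ΣP_i = 4.0206 h (block centres at 2, 6 h).
Hydrograph peak occurs at t = 16 h, so basin lag t_L = 16 − 4.0206 = 11.98 h.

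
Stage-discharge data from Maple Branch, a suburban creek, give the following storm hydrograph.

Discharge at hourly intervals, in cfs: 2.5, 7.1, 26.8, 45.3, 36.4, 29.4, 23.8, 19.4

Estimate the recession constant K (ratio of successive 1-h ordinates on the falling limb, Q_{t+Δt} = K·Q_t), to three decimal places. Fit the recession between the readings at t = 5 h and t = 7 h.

K ≈ 0.812

Using the recession-limb readings at t = 5 h and t = 7 h: Q falls from 29.4 to 19.4 cfs over 2 intervals.
K = (Q₂/Q₁)^(1/2) = (19.4/29.4)^(1/2) = 0.812.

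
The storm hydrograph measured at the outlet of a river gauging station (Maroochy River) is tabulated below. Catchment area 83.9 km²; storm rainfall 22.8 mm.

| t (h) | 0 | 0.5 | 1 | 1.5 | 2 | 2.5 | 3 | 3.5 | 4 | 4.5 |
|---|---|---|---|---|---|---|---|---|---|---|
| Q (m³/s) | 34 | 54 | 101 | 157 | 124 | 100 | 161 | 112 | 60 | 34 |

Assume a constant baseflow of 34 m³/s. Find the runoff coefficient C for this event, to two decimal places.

C ≈ 0.56

ΣQ_DR = 597.0 m³/s; V = ΣQ_DR·Δt = 1.075 × 10^6 m³.
Runoff depth d = V / A = 12.81 mm.
C = d / P = 12.81 / 22.8 = 0.56.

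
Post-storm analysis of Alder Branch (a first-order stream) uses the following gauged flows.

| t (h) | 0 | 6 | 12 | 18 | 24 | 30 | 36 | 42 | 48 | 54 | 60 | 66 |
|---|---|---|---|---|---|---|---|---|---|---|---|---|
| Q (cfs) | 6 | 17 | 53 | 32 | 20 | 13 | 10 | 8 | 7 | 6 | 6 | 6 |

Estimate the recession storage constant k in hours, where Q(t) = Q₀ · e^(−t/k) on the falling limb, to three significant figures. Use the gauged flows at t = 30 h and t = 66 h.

k ≈ 46.6 h

On the falling limb, Q drops from 13 to 6 cfs between t = 30 h and t = 66 h (Δt = 36 h).
k = −Δt / ln(Q₂/Q₁) = −36 / ln(6/13) = 46.6 h.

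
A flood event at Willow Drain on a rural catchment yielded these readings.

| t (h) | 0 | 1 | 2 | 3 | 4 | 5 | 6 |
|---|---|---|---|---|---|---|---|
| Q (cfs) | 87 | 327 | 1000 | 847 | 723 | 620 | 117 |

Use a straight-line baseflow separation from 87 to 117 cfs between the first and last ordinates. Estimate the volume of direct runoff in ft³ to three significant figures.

Direct-runoff ordinates (Q − Q_b): 0.00, 235.00, 903.00, 745.00, 616.00, 508.00, 0.00 cfs.
ΣQ_DR = 3007 cfs.
With Δt = 1 h = 3600 s, V = ΣQ_DR · Δt = 3007 × 3600 = 1.08 × 10^7 ft³.

V ≈ 1.08 × 10^7 ft³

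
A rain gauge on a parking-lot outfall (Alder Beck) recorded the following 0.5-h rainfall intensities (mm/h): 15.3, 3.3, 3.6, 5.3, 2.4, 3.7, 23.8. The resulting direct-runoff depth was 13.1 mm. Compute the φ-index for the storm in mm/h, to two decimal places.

Only the 2 blocks with intensity above φ contribute runoff: 15.3, 23.8 mm/h.
Σ(I−φ)·Δt = d  ⇒  (15.3+23.8 − 2φ)·0.5 = 13.1
φ = (39.10 − 13.1/0.5) / 2 = 6.45 mm/h.

φ ≈ 6.45 mm/h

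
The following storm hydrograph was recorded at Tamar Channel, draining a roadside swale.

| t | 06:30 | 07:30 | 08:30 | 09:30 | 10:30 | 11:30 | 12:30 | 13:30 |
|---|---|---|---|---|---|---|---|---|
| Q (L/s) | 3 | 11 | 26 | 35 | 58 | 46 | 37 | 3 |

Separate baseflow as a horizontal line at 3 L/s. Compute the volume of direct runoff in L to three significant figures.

V ≈ 7.02 × 10^5 L

Direct-runoff ordinates (Q − Q_b): 0.0, 8.0, 23.0, 32.0, 55.0, 43.0, 34.0, 0.0 L/s.
ΣQ_DR = 195.0 L/s.
With Δt = 1 h = 3600 s, V = ΣQ_DR · Δt = 195.0 × 3600 = 7.02 × 10^5 L.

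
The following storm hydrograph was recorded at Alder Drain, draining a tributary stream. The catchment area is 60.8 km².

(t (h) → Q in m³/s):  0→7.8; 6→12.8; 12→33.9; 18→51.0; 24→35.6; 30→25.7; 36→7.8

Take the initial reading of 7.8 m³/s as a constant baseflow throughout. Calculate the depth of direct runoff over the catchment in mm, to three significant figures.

Direct runoff: 0.0, 5.0, 26.1, 43.2, 27.8, 17.9, 0.0 m³/s; ΣQ_DR = 120.0 m³/s.
V = ΣQ_DR · Δt = 120.0 × 21600 s = 2.592 × 10^6 m³.
Over A = 60.8 km², depth = V / A = 42.6 mm.

d ≈ 42.6 mm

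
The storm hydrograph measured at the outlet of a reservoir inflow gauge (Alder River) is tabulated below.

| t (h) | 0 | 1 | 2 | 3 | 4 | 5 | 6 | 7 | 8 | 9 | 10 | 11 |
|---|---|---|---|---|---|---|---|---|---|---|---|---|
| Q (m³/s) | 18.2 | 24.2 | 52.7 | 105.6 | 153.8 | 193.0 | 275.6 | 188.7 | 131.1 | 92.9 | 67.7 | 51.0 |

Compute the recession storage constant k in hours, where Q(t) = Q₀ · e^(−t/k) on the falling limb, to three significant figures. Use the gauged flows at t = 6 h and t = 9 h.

k ≈ 2.76 h

On the falling limb, Q drops from 275.6 to 92.9 m³/s between t = 6 h and t = 9 h (Δt = 3 h).
k = −Δt / ln(Q₂/Q₁) = −3 / ln(92.9/275.6) = 2.76 h.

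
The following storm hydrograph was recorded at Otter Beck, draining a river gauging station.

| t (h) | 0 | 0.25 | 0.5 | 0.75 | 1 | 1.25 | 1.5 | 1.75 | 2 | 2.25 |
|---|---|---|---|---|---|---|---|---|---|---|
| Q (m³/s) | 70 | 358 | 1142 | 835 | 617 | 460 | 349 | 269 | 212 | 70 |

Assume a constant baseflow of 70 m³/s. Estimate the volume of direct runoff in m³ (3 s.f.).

V ≈ 3.31 × 10^6 m³

Direct-runoff ordinates (Q − Q_b): 0.0, 288.0, 1072.0, 765.0, 547.0, 390.0, 279.0, 199.0, 142.0, 0.0 m³/s.
ΣQ_DR = 3682 m³/s.
With Δt = 0.25 h = 900 s, V = ΣQ_DR · Δt = 3682 × 900 = 3.31 × 10^6 m³.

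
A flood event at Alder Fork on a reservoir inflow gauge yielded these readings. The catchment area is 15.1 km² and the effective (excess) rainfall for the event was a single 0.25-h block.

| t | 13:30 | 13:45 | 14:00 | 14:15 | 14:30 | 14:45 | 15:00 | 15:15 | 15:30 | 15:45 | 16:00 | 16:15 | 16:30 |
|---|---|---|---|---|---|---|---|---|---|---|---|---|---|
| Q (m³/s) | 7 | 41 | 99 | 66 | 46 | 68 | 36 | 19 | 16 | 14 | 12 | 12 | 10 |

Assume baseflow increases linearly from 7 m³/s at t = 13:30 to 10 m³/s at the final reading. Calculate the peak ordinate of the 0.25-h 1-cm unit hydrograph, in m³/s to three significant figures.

U_p ≈ 45.8 m³/s

Direct runoff: 0.00, 33.75, 91.50, 58.25, 38.00, 59.75, 27.50, 10.25, 7.00, 4.75, 2.50, 2.25, 0.00 m³/s; ΣQ_DR = 335.5 m³/s, peak = 91.50 m³/s.
Runoff depth d = ΣQ_DR·Δt / A = 335.5 × 900 / (15.1 km²) = 20.00 mm.
The 1-cm UH is the DRH scaled by (10 mm)/d, so U_p = 91.50 × 10/20.00 = 45.8 m³/s.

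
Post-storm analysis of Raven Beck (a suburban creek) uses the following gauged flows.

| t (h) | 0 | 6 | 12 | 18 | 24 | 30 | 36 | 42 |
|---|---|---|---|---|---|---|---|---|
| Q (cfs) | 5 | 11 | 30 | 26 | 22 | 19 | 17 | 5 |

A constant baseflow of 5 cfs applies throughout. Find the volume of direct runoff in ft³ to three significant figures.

Direct-runoff ordinates (Q − Q_b): 0.0, 6.0, 25.0, 21.0, 17.0, 14.0, 12.0, 0.0 cfs.
ΣQ_DR = 95.00 cfs.
With Δt = 6 h = 21600 s, V = ΣQ_DR · Δt = 95.00 × 21600 = 2.05 × 10^6 ft³.

V ≈ 2.05 × 10^6 ft³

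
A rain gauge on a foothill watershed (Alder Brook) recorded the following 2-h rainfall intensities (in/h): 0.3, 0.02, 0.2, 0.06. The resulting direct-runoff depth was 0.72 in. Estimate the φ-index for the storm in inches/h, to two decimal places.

Only the 2 blocks with intensity above φ contribute runoff: 0.3, 0.2 in/h.
Σ(I−φ)·Δt = d  ⇒  (0.3+0.2 − 2φ)·2 = 0.72
φ = (0.5000 − 0.72/2) / 2 = 0.07 in/h.

φ ≈ 0.07 in/h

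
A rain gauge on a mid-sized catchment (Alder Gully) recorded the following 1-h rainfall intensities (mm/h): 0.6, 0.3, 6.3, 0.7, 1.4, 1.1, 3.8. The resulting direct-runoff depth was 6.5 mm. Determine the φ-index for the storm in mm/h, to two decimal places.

Only the 2 blocks with intensity above φ contribute runoff: 6.3, 3.8 mm/h.
Σ(I−φ)·Δt = d  ⇒  (6.3+3.8 − 2φ)·1 = 6.5
φ = (10.10 − 6.5/1) / 2 = 1.80 mm/h.

φ ≈ 1.80 mm/h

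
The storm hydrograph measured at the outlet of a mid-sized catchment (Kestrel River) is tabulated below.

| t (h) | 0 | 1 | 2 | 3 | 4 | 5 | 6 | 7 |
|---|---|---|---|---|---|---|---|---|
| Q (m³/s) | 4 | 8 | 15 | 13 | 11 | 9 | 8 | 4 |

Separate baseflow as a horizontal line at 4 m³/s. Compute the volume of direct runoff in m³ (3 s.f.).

V ≈ 1.44 × 10^5 m³

Direct-runoff ordinates (Q − Q_b): 0.0, 4.0, 11.0, 9.0, 7.0, 5.0, 4.0, 0.0 m³/s.
ΣQ_DR = 40.00 m³/s.
With Δt = 1 h = 3600 s, V = ΣQ_DR · Δt = 40.00 × 3600 = 1.44 × 10^5 m³.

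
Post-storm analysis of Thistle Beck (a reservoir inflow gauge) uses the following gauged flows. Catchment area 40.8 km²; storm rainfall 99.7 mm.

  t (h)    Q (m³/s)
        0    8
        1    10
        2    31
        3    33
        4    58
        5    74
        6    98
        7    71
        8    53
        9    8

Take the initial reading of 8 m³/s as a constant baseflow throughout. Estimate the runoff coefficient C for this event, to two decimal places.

C ≈ 0.32

ΣQ_DR = 364.0 m³/s; V = ΣQ_DR·Δt = 1.310 × 10^6 m³.
Runoff depth d = V / A = 32.12 mm.
C = d / P = 32.12 / 99.7 = 0.32.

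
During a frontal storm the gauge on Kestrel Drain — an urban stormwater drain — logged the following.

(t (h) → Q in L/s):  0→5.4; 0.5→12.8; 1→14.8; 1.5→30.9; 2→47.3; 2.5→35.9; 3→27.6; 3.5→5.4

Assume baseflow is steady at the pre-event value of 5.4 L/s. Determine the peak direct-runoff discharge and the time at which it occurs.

Subtracting baseflow gives direct-runoff ordinates: 0.0, 7.4, 9.4, 25.5, 41.9, 30.5, 22.2, 0.0 L/s.
The maximum is 41.9 L/s, occurring at the reading for t = 2 h.

Q_p = 41.9 L/s at t = 2 h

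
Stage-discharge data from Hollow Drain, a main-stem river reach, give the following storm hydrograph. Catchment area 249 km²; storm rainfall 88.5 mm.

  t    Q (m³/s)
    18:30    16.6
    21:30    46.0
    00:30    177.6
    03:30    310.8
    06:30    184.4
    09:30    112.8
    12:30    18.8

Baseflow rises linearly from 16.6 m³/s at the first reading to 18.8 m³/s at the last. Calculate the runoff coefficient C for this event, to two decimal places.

C ≈ 0.36

ΣQ_DR = 743.1 m³/s; V = ΣQ_DR·Δt = 8.025 × 10^6 m³.
Runoff depth d = V / A = 32.23 mm.
C = d / P = 32.23 / 88.5 = 0.36.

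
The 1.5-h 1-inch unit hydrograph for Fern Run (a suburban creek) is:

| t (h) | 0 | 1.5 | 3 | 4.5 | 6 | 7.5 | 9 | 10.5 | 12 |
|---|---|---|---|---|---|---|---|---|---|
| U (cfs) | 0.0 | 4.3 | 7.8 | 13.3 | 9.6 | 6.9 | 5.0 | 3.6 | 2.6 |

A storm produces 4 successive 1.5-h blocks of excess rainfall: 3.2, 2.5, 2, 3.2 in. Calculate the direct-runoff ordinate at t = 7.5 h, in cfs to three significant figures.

Q ≈ 97.6 cfs

By discrete convolution, Q_j = Σ (P_i / 1 in) · U_{j−i}.
At t = 7.5 h (j=5): Q = (3.2/1)·6.9 + (2.5/1)·9.6 + (2/1)·13.3 + (3.2/1)·7.8 = 97.6 cfs.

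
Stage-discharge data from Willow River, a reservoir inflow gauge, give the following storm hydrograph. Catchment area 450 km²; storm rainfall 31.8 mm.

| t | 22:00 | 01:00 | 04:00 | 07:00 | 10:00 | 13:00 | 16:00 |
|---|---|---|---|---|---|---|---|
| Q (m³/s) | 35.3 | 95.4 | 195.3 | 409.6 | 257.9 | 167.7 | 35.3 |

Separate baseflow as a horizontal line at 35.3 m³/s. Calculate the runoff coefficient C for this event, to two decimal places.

C ≈ 0.72

ΣQ_DR = 949.4 m³/s; V = ΣQ_DR·Δt = 1.025 × 10^7 m³.
Runoff depth d = V / A = 22.79 mm.
C = d / P = 22.79 / 31.8 = 0.72.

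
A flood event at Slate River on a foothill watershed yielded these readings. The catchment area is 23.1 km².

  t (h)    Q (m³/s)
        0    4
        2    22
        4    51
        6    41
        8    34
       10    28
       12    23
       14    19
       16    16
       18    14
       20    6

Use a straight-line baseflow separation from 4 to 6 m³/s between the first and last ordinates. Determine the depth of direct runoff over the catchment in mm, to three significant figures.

Direct runoff: 0.00, 17.80, 46.60, 36.40, 29.20, 23.00, 17.80, 13.60, 10.40, 8.20, 0.00 m³/s; ΣQ_DR = 203.0 m³/s.
V = ΣQ_DR · Δt = 203.0 × 7200 s = 1.462 × 10^6 m³.
Over A = 23.1 km², depth = V / A = 63.3 mm.

d ≈ 63.3 mm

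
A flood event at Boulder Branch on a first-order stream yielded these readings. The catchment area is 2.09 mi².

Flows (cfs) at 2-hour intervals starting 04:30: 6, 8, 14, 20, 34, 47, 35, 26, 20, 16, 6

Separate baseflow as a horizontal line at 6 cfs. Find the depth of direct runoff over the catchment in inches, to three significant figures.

d ≈ 0.246 in

Direct runoff: 0.0, 2.0, 8.0, 14.0, 28.0, 41.0, 29.0, 20.0, 14.0, 10.0, 0.0 cfs; ΣQ_DR = 166.0 cfs.
V = ΣQ_DR · Δt = 166.0 × 7200 s = 1.195 × 10^6 ft³.
Over A = 2.09 mi², depth = V / A = 0.246 in.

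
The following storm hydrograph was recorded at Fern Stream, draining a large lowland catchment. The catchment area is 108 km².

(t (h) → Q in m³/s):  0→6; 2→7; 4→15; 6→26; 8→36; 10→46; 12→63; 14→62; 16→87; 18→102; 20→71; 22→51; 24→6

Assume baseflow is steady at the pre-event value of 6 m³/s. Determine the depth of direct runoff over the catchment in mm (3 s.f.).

d ≈ 33.3 mm

Direct runoff: 0.0, 1.0, 9.0, 20.0, 30.0, 40.0, 57.0, 56.0, 81.0, 96.0, 65.0, 45.0, 0.0 m³/s; ΣQ_DR = 500.0 m³/s.
V = ΣQ_DR · Δt = 500.0 × 7200 s = 3.600 × 10^6 m³.
Over A = 108 km², depth = V / A = 33.3 mm.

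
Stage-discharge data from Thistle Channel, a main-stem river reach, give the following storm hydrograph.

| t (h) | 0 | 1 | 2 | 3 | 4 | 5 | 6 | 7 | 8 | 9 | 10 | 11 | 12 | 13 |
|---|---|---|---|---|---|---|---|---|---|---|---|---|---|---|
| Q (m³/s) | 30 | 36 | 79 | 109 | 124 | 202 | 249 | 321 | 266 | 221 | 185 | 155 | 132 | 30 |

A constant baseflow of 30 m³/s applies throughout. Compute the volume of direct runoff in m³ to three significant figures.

Direct-runoff ordinates (Q − Q_b): 0.0, 6.0, 49.0, 79.0, 94.0, 172.0, 219.0, 291.0, 236.0, 191.0, 155.0, 125.0, 102.0, 0.0 m³/s.
ΣQ_DR = 1719 m³/s.
With Δt = 1 h = 3600 s, V = ΣQ_DR · Δt = 1719 × 3600 = 6.19 × 10^6 m³.

V ≈ 6.19 × 10^6 m³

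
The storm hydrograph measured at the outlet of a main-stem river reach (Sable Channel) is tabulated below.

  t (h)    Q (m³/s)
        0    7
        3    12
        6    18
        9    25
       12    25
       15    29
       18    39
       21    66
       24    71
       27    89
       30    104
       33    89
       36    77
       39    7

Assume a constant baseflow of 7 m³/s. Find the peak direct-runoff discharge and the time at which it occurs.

Subtracting baseflow gives direct-runoff ordinates: 0.0, 5.0, 11.0, 18.0, 18.0, 22.0, 32.0, 59.0, 64.0, 82.0, 97.0, 82.0, 70.0, 0.0 m³/s.
The maximum is 97.0 m³/s, occurring at the reading for t = 30 h.

Q_p = 97.0 m³/s at t = 30 h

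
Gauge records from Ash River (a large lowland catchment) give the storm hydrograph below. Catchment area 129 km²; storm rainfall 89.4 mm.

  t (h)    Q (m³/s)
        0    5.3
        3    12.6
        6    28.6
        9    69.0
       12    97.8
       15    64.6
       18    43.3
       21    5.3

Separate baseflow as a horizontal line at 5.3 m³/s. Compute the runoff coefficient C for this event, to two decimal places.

C ≈ 0.27

ΣQ_DR = 284.1 m³/s; V = ΣQ_DR·Δt = 3.068 × 10^6 m³.
Runoff depth d = V / A = 23.79 mm.
C = d / P = 23.79 / 89.4 = 0.27.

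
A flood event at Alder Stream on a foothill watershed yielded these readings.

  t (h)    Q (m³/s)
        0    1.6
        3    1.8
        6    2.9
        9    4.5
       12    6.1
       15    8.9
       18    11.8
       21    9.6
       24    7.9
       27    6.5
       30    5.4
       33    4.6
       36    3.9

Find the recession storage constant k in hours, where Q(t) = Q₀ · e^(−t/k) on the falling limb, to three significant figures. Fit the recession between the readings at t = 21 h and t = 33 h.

k ≈ 16.3 h

On the falling limb, Q drops from 9.6 to 4.6 m³/s between t = 21 h and t = 33 h (Δt = 12 h).
k = −Δt / ln(Q₂/Q₁) = −12 / ln(4.6/9.6) = 16.3 h.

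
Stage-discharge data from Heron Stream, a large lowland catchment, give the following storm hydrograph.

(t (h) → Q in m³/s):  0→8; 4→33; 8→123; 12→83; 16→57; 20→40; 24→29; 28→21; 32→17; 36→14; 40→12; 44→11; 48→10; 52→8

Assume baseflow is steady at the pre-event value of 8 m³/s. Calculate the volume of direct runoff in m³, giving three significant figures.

V ≈ 5.10 × 10^6 m³

Direct-runoff ordinates (Q − Q_b): 0.0, 25.0, 115.0, 75.0, 49.0, 32.0, 21.0, 13.0, 9.0, 6.0, 4.0, 3.0, 2.0, 0.0 m³/s.
ΣQ_DR = 354.0 m³/s.
With Δt = 4 h = 14400 s, V = ΣQ_DR · Δt = 354.0 × 14400 = 5.10 × 10^6 m³.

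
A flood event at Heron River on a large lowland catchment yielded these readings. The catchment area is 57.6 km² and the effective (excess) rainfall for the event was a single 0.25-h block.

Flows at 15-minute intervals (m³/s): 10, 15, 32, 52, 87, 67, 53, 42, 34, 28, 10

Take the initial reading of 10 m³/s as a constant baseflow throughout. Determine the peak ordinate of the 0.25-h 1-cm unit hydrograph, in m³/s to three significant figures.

U_p ≈ 154 m³/s

Direct runoff: 0.0, 5.0, 22.0, 42.0, 77.0, 57.0, 43.0, 32.0, 24.0, 18.0, 0.0 m³/s; ΣQ_DR = 320.0 m³/s, peak = 77.0 m³/s.
Runoff depth d = ΣQ_DR·Δt / A = 320.0 × 900 / (57.6 km²) = 5.000 mm.
The 1-cm UH is the DRH scaled by (10 mm)/d, so U_p = 77.0 × 10/5.000 = 154 m³/s.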